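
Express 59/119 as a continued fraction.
[0; 2, 59]

Euclidean algorithm steps:
59 = 0 × 119 + 59
119 = 2 × 59 + 1
59 = 59 × 1 + 0
Continued fraction: [0; 2, 59]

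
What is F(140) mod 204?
201

Matrix identity: Q^n = [[F_(n+1), F_n], [F_n, F_(n-1)]] with Q = [[1,1],[1,0]].
n = 140 = 10001100₂. Square-and-multiply, entries mod 204:
Q^1 = [[1,1],[1,0]]
Q^2 = (Q^1)² = [[2,1],[1,1]]
Q^4 = (Q^2)² = [[5,3],[3,2]]
Q^8 = (Q^4)² = [[34,21],[21,13]]
Q^17 = (Q^8)²·Q = [[136,169],[169,171]]
Q^35 = (Q^17)²·Q = [[0,137],[137,67]]
Q^70 = (Q^35)² = [[1,203],[203,2]]
Q^140 = (Q^70)² = [[2,201],[201,5]]
F_140 mod 204 = Q^140[0][1] = 201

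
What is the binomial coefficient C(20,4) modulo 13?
9

Using Lucas' theorem:
Write n=20 and k=4 in base 13:
n in base 13: [1, 7]
k in base 13: [0, 4]
C(20,4) mod 13 = ∏ C(n_i, k_i) mod 13
Digit binomials (mod 13): C(1,0) = 1; C(7,4) = 35 ≡ 9
Product: 1 × 9 = 9 ≡ 9 (mod 13)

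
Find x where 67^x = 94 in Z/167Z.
160

Baby-step giant-step with step n = ⌈√167⌉ = 13.
Baby steps 67^j mod 167 (j:value) for j=0..12: 0:1, 1:67, 2:147, 3:163, 4:66, 5:80, 6:16, 7:70, 8:14, 9:103, 10:54, 11:111, 12:89.
Giant-step multiplier: 67^(-13) ≡ 67^(166-13) = 67^153 ≡ 92 (mod 167).
Giant steps γ_i = 94·92^i mod 167: γ_0=94, γ_1=131, γ_2=28, γ_3=71, γ_4=19, γ_5=78, γ_6=162, γ_7=41, γ_8=98, γ_9=165, γ_10=150, γ_11=106, γ_12=66 (in table at j=4).
x = i·n + j = 12·13 + 4 = 160.
Check: 67^160 ≡ 94 (mod 167).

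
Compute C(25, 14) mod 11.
2

Using Lucas' theorem:
Write n=25 and k=14 in base 11:
n in base 11: [2, 3]
k in base 11: [1, 3]
C(25,14) mod 11 = ∏ C(n_i, k_i) mod 11
Digit binomials (mod 11): C(2,1) = 2; C(3,3) = 1
Product: 2 × 1 = 2 ≡ 2 (mod 11)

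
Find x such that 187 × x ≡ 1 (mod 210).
73

gcd(187, 210) = 1, so the inverse exists.
Extended Euclidean algorithm on (210, 187):
210 = 1 × 187 + 23  ⟹  23 = (1)·210 + (-1)·187
187 = 8 × 23 + 3  ⟹  3 = (-8)·210 + (9)·187
23 = 7 × 3 + 2  ⟹  2 = (57)·210 + (-64)·187
3 = 1 × 2 + 1  ⟹  1 = (-65)·210 + (73)·187
So (73)·187 ≡ 1 (mod 210), i.e. 187^(-1) ≡ 73 (mod 210).
Check: 187 × 73 = 13651 ≡ 1 (mod 210)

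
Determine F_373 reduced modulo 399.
5

Matrix identity: Q^n = [[F_(n+1), F_n], [F_n, F_(n-1)]] with Q = [[1,1],[1,0]].
n = 373 = 101110101₂. Square-and-multiply, entries mod 399:
Q^1 = [[1,1],[1,0]]
Q^2 = (Q^1)² = [[2,1],[1,1]]
Q^5 = (Q^2)²·Q = [[8,5],[5,3]]
Q^11 = (Q^5)²·Q = [[144,89],[89,55]]
Q^23 = (Q^11)²·Q = [[84,328],[328,155]]
Q^46 = (Q^23)² = [[127,188],[188,338]]
Q^93 = (Q^46)²·Q = [[41,2],[2,39]]
Q^186 = (Q^93)² = [[89,160],[160,328]]
Q^373 = (Q^186)²·Q = [[92,5],[5,87]]
F_373 mod 399 = Q^373[0][1] = 5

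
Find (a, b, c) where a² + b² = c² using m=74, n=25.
(4851, 3700, 6101)

Euclid's formula: a = m² - n², b = 2mn, c = m² + n²
m = 74, n = 25
a = 74² - 25² = 5476 - 625 = 4851
b = 2 × 74 × 25 = 3700
c = 74² + 25² = 5476 + 625 = 6101
Verification: 4851² + 3700² = 23532201 + 13690000 = 37222201 = 6101² ✓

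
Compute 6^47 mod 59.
14

Repeated squaring. Binary of 47 = 101111.
6^1 ≡ 6 (mod 59); 6^2 ≡ 36 (mod 59); 6^4 ≡ 57 (mod 59); 6^8 ≡ 4 (mod 59); 6^16 ≡ 16 (mod 59); 6^32 ≡ 20 (mod 59)
6^47 = 6^1 × 6^2 × 6^4 × 6^8 × 6^32 ≡ 14 (mod 59)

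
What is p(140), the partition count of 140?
15065878135

p(n) counts ways to write n as a sum of positive integers (order ignored).
Euler's pentagonal recurrence: p(k) = p(k-1) + p(k-2) - p(k-5) - p(k-7) + p(k-12) + p(k-15) - ... (offsets j(3j∓1)/2, signs ++--, p(0)=1, p(<0)=0).
DP table for k = 0..139: p(0)=1, p(1)=1, p(2)=2, p(3)=3, p(4)=5, p(5)=7, p(6)=11, p(7)=15, p(8)=22, p(9)=30, p(10)=42, p(11)=56, p(12)=77, p(13)=101, p(14)=135, p(15)=176, p(16)=231, p(17)=297, p(18)=385, p(19)=490, p(20)=627, p(21)=792, p(22)=1002, p(23)=1255, p(24)=1575, p(25)=1958, p(26)=2436, p(27)=3010, p(28)=3718, p(29)=4565, p(30)=5604, p(31)=6842, p(32)=8349, p(33)=10143, p(34)=12310, p(35)=14883, p(36)=17977, p(37)=21637, p(38)=26015, p(39)=31185, p(40)=37338, p(41)=44583, p(42)=53174, p(43)=63261, p(44)=75175, p(45)=89134, p(46)=105558, p(47)=124754, p(48)=147273, p(49)=173525, p(50)=204226, p(51)=239943, p(52)=281589, p(53)=329931, p(54)=386155, p(55)=451276, p(56)=526823, p(57)=614154, p(58)=715220, p(59)=831820, p(60)=966467, p(61)=1121505, p(62)=1300156, p(63)=1505499, p(64)=1741630, p(65)=2012558, p(66)=2323520, p(67)=2679689, p(68)=3087735, p(69)=3554345, p(70)=4087968, p(71)=4697205, p(72)=5392783, p(73)=6185689, p(74)=7089500, p(75)=8118264, p(76)=9289091, p(77)=10619863, p(78)=12132164, p(79)=13848650, p(80)=15796476, p(81)=18004327, p(82)=20506255, p(83)=23338469, p(84)=26543660, p(85)=30167357, p(86)=34262962, p(87)=38887673, p(88)=44108109, p(89)=49995925, p(90)=56634173, p(91)=64112359, p(92)=72533807, p(93)=82010177, p(94)=92669720, p(95)=104651419, p(96)=118114304, p(97)=133230930, p(98)=150198136, p(99)=169229875, p(100)=190569292, p(101)=214481126, p(102)=241265379, p(103)=271248950, p(104)=304801365, p(105)=342325709, p(106)=384276336, p(107)=431149389, p(108)=483502844, p(109)=541946240, p(110)=607163746, p(111)=679903203, p(112)=761002156, p(113)=851376628, p(114)=952050665, p(115)=1064144451, p(116)=1188908248, p(117)=1327710076, p(118)=1482074143, p(119)=1653668665, p(120)=1844349560, p(121)=2056148051, p(122)=2291320912, p(123)=2552338241, p(124)=2841940500, p(125)=3163127352, p(126)=3519222692, p(127)=3913864295, p(128)=4351078600, p(129)=4835271870, p(130)=5371315400, p(131)=5964539504, p(132)=6620830889, p(133)=7346629512, p(134)=8149040695, p(135)=9035836076, p(136)=10015581680, p(137)=11097645016, p(138)=12292341831, p(139)=13610949895.
Final step: p(140) = p(139) + p(138) - p(135) - p(133) + p(128) + p(125) - p(118) - p(114) + p(105) + p(100) - p(89) - p(83) + p(70) + p(63) - p(48) - p(40) + p(23) + p(14)
= 13610949895 + 12292341831 - 9035836076 - 7346629512 + 4351078600 + 3163127352 - 1482074143 - 952050665 + 342325709 + 190569292 - 49995925 - 23338469 + 4087968 + 1505499 - 147273 - 37338 + 1255 + 135
= 15065878135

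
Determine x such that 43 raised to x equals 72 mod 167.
160

Baby-step giant-step with step n = ⌈√167⌉ = 13.
Baby steps 43^j mod 167 (j:value) for j=0..12: 0:1, 1:43, 2:12, 3:15, 4:144, 5:13, 6:58, 7:156, 8:28, 9:35, 10:2, 11:86, 12:24.
Giant-step multiplier: 43^(-13) ≡ 43^(166-13) = 43^153 ≡ 39 (mod 167).
Giant steps γ_i = 72·39^i mod 167: γ_0=72, γ_1=136, γ_2=127, γ_3=110, γ_4=115, γ_5=143, γ_6=66, γ_7=69, γ_8=19, γ_9=73, γ_10=8, γ_11=145, γ_12=144 (in table at j=4).
x = i·n + j = 12·13 + 4 = 160.
Check: 43^160 ≡ 72 (mod 167).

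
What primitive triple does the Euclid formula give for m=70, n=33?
(3811, 4620, 5989)

Euclid's formula: a = m² - n², b = 2mn, c = m² + n²
m = 70, n = 33
a = 70² - 33² = 4900 - 1089 = 3811
b = 2 × 70 × 33 = 4620
c = 70² + 33² = 4900 + 1089 = 5989
Verification: 3811² + 4620² = 14523721 + 21344400 = 35868121 = 5989² ✓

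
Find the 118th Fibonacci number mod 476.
463

Matrix identity: Q^n = [[F_(n+1), F_n], [F_n, F_(n-1)]] with Q = [[1,1],[1,0]].
n = 118 = 1110110₂. Square-and-multiply, entries mod 476:
Q^1 = [[1,1],[1,0]]
Q^3 = (Q^1)²·Q = [[3,2],[2,1]]
Q^7 = (Q^3)²·Q = [[21,13],[13,8]]
Q^14 = (Q^7)² = [[134,377],[377,233]]
Q^29 = (Q^14)²·Q = [[468,149],[149,319]]
Q^59 = (Q^29)²·Q = [[60,369],[369,167]]
Q^118 = (Q^59)² = [[293,463],[463,306]]
F_118 mod 476 = Q^118[0][1] = 463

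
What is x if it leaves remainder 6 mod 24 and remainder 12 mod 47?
294

Using Chinese Remainder Theorem:
M = 24 × 47 = 1128
M1 = 47, M2 = 24
y1 = 47^(-1) mod 24 = 23
y2 = 24^(-1) mod 47 = 2
x = (6×47×23 + 12×24×2) mod 1128 = 294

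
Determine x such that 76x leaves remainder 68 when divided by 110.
x ≡ 53 (mod 55)

gcd(76, 110) = 2, which divides 68, so solutions exist.
Divide through by 2: 38x ≡ 34 (mod 55).
Find 38^(-1) mod 55 by the extended Euclidean algorithm:
55 = 1 × 38 + 17  ⟹  17 = (1)·55 + (-1)·38
38 = 2 × 17 + 4  ⟹  4 = (-2)·55 + (3)·38
17 = 4 × 4 + 1  ⟹  1 = (9)·55 + (-13)·38
So (-13)·38 ≡ 1 (mod 55), i.e. 38^(-1) ≡ -13 ≡ 42 (mod 55).
x ≡ 42 × 34 = 1428 ≡ 53 (mod 55).
Check: 76 × 53 = 4028 ≡ 68 (mod 110).
x ≡ 53 (mod 55), giving 2 solutions mod 110.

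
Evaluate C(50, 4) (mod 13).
5

Using Lucas' theorem:
Write n=50 and k=4 in base 13:
n in base 13: [3, 11]
k in base 13: [0, 4]
C(50,4) mod 13 = ∏ C(n_i, k_i) mod 13
Digit binomials (mod 13): C(3,0) = 1; C(11,4) = 330 ≡ 5
Product: 1 × 5 = 5 ≡ 5 (mod 13)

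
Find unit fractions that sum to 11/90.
1/9 + 1/90

Greedy algorithm:
11/90: ceiling(90/11) = 9, use 1/9
1/90: ceiling(90/1) = 90, use 1/90
Result: 11/90 = 1/9 + 1/90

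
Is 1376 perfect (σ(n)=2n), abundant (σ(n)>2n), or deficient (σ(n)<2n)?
abundant

Proper divisors of 1376: sum = 1 + 2 + 4 + 8 + 16 + 32 + 43 + 86 + 172 + 344 + 688 = 1396
Since 1396 > 1376, 1376 is abundant.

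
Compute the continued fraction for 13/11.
[1; 5, 2]

Euclidean algorithm steps:
13 = 1 × 11 + 2
11 = 5 × 2 + 1
2 = 2 × 1 + 0
Continued fraction: [1; 5, 2]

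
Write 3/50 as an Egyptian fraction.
1/17 + 1/850

Greedy algorithm:
3/50: ceiling(50/3) = 17, use 1/17
1/850: ceiling(850/1) = 850, use 1/850
Result: 3/50 = 1/17 + 1/850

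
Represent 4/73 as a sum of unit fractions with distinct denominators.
1/19 + 1/463 + 1/321091 + 1/206198539471

Greedy algorithm:
4/73: ceiling(73/4) = 19, use 1/19
3/1387: ceiling(1387/3) = 463, use 1/463
2/642181: ceiling(642181/2) = 321091, use 1/321091
1/206198539471: ceiling(206198539471/1) = 206198539471, use 1/206198539471
Result: 4/73 = 1/19 + 1/463 + 1/321091 + 1/206198539471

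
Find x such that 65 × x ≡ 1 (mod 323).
164

gcd(65, 323) = 1, so the inverse exists.
Extended Euclidean algorithm on (323, 65):
323 = 4 × 65 + 63  ⟹  63 = (1)·323 + (-4)·65
65 = 1 × 63 + 2  ⟹  2 = (-1)·323 + (5)·65
63 = 31 × 2 + 1  ⟹  1 = (32)·323 + (-159)·65
So (-159)·65 ≡ 1 (mod 323), i.e. 65^(-1) ≡ -159 ≡ 164 (mod 323).
Check: 65 × 164 = 10660 ≡ 1 (mod 323)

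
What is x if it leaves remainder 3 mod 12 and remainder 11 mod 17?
147

Using Chinese Remainder Theorem:
M = 12 × 17 = 204
M1 = 17, M2 = 12
y1 = 17^(-1) mod 12 = 5
y2 = 12^(-1) mod 17 = 10
x = (3×17×5 + 11×12×10) mod 204 = 147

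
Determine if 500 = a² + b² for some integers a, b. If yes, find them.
4² + 22² (a=4, b=22)

Factorization: 500 = 2^2 × 5^3
By Fermat: n is sum of two squares iff every prime p ≡ 3 (mod 4) appears to even power.
All primes ≡ 3 (mod 4) appear to even power.
Search a = 0, 1, 2, … for 500 - a² a perfect square: first hit at a = 4: 500 - 16 = 484 = 22².
500 = 4² + 22² = 16 + 484 ✓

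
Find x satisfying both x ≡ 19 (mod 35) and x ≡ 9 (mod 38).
579

Using Chinese Remainder Theorem:
M = 35 × 38 = 1330
M1 = 38, M2 = 35
y1 = 38^(-1) mod 35 = 12
y2 = 35^(-1) mod 38 = 25
x = (19×38×12 + 9×35×25) mod 1330 = 579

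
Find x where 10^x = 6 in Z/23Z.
6

Baby-step giant-step with step n = ⌈√23⌉ = 5.
Baby steps 10^j mod 23 (j:value) for j=0..4: 0:1, 1:10, 2:8, 3:11, 4:18.
Giant-step multiplier: 10^(-5) ≡ 10^(22-5) = 10^17 ≡ 17 (mod 23).
Giant steps γ_i = 6·17^i mod 23: γ_0=6, γ_1=10 (in table at j=1).
x = i·n + j = 1·5 + 1 = 6.
Check: 10^6 ≡ 6 (mod 23).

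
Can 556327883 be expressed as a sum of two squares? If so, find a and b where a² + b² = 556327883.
Not possible

Factorization: 556327883 = 97 × 179^3
By Fermat: n is sum of two squares iff every prime p ≡ 3 (mod 4) appears to even power.
Prime(s) ≡ 3 (mod 4) with odd exponent: [(179, 3)]
Therefore 556327883 cannot be expressed as a² + b².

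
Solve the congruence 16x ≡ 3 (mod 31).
x ≡ 6 (mod 31)

gcd(16, 31) = 1, which divides 3, so solutions exist.
Find 16^(-1) mod 31 by the extended Euclidean algorithm:
31 = 1 × 16 + 15  ⟹  15 = (1)·31 + (-1)·16
16 = 1 × 15 + 1  ⟹  1 = (-1)·31 + (2)·16
So (2)·16 ≡ 1 (mod 31), i.e. 16^(-1) ≡ 2 (mod 31).
x ≡ 2 × 3 = 6 ≡ 6 (mod 31).
Check: 16 × 6 = 96 ≡ 3 (mod 31).
Unique solution: x ≡ 6 (mod 31)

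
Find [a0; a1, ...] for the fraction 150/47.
[3; 5, 4, 2]

Euclidean algorithm steps:
150 = 3 × 47 + 9
47 = 5 × 9 + 2
9 = 4 × 2 + 1
2 = 2 × 1 + 0
Continued fraction: [3; 5, 4, 2]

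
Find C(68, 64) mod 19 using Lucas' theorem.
7

Using Lucas' theorem:
Write n=68 and k=64 in base 19:
n in base 19: [3, 11]
k in base 19: [3, 7]
C(68,64) mod 19 = ∏ C(n_i, k_i) mod 19
Digit binomials (mod 19): C(3,3) = 1; C(11,7) = 330 ≡ 7
Product: 1 × 7 = 7 ≡ 7 (mod 19)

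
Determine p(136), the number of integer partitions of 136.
10015581680

p(n) counts ways to write n as a sum of positive integers (order ignored).
Euler's pentagonal recurrence: p(k) = p(k-1) + p(k-2) - p(k-5) - p(k-7) + p(k-12) + p(k-15) - ... (offsets j(3j∓1)/2, signs ++--, p(0)=1, p(<0)=0).
DP table for k = 0..135: p(0)=1, p(1)=1, p(2)=2, p(3)=3, p(4)=5, p(5)=7, p(6)=11, p(7)=15, p(8)=22, p(9)=30, p(10)=42, p(11)=56, p(12)=77, p(13)=101, p(14)=135, p(15)=176, p(16)=231, p(17)=297, p(18)=385, p(19)=490, p(20)=627, p(21)=792, p(22)=1002, p(23)=1255, p(24)=1575, p(25)=1958, p(26)=2436, p(27)=3010, p(28)=3718, p(29)=4565, p(30)=5604, p(31)=6842, p(32)=8349, p(33)=10143, p(34)=12310, p(35)=14883, p(36)=17977, p(37)=21637, p(38)=26015, p(39)=31185, p(40)=37338, p(41)=44583, p(42)=53174, p(43)=63261, p(44)=75175, p(45)=89134, p(46)=105558, p(47)=124754, p(48)=147273, p(49)=173525, p(50)=204226, p(51)=239943, p(52)=281589, p(53)=329931, p(54)=386155, p(55)=451276, p(56)=526823, p(57)=614154, p(58)=715220, p(59)=831820, p(60)=966467, p(61)=1121505, p(62)=1300156, p(63)=1505499, p(64)=1741630, p(65)=2012558, p(66)=2323520, p(67)=2679689, p(68)=3087735, p(69)=3554345, p(70)=4087968, p(71)=4697205, p(72)=5392783, p(73)=6185689, p(74)=7089500, p(75)=8118264, p(76)=9289091, p(77)=10619863, p(78)=12132164, p(79)=13848650, p(80)=15796476, p(81)=18004327, p(82)=20506255, p(83)=23338469, p(84)=26543660, p(85)=30167357, p(86)=34262962, p(87)=38887673, p(88)=44108109, p(89)=49995925, p(90)=56634173, p(91)=64112359, p(92)=72533807, p(93)=82010177, p(94)=92669720, p(95)=104651419, p(96)=118114304, p(97)=133230930, p(98)=150198136, p(99)=169229875, p(100)=190569292, p(101)=214481126, p(102)=241265379, p(103)=271248950, p(104)=304801365, p(105)=342325709, p(106)=384276336, p(107)=431149389, p(108)=483502844, p(109)=541946240, p(110)=607163746, p(111)=679903203, p(112)=761002156, p(113)=851376628, p(114)=952050665, p(115)=1064144451, p(116)=1188908248, p(117)=1327710076, p(118)=1482074143, p(119)=1653668665, p(120)=1844349560, p(121)=2056148051, p(122)=2291320912, p(123)=2552338241, p(124)=2841940500, p(125)=3163127352, p(126)=3519222692, p(127)=3913864295, p(128)=4351078600, p(129)=4835271870, p(130)=5371315400, p(131)=5964539504, p(132)=6620830889, p(133)=7346629512, p(134)=8149040695, p(135)=9035836076.
Final step: p(136) = p(135) + p(134) - p(131) - p(129) + p(124) + p(121) - p(114) - p(110) + p(101) + p(96) - p(85) - p(79) + p(66) + p(59) - p(44) - p(36) + p(19) + p(10)
= 9035836076 + 8149040695 - 5964539504 - 4835271870 + 2841940500 + 2056148051 - 952050665 - 607163746 + 214481126 + 118114304 - 30167357 - 13848650 + 2323520 + 831820 - 75175 - 17977 + 490 + 42
= 10015581680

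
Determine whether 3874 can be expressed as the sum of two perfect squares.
25² + 57² (a=25, b=57)

Factorization: 3874 = 2 × 13 × 149
By Fermat: n is sum of two squares iff every prime p ≡ 3 (mod 4) appears to even power.
All primes ≡ 3 (mod 4) appear to even power.
Search a = 0, 1, 2, … for 3874 - a² a perfect square: first hit at a = 25: 3874 - 625 = 3249 = 57².
3874 = 25² + 57² = 625 + 3249 ✓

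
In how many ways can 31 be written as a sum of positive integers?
6842

p(n) counts ways to write n as a sum of positive integers (order ignored).
Euler's pentagonal recurrence: p(k) = p(k-1) + p(k-2) - p(k-5) - p(k-7) + p(k-12) + p(k-15) - ... (offsets j(3j∓1)/2, signs ++--, p(0)=1, p(<0)=0).
DP table for k = 0..30: p(0)=1, p(1)=1, p(2)=2, p(3)=3, p(4)=5, p(5)=7, p(6)=11, p(7)=15, p(8)=22, p(9)=30, p(10)=42, p(11)=56, p(12)=77, p(13)=101, p(14)=135, p(15)=176, p(16)=231, p(17)=297, p(18)=385, p(19)=490, p(20)=627, p(21)=792, p(22)=1002, p(23)=1255, p(24)=1575, p(25)=1958, p(26)=2436, p(27)=3010, p(28)=3718, p(29)=4565, p(30)=5604.
Final step: p(31) = p(30) + p(29) - p(26) - p(24) + p(19) + p(16) - p(9) - p(5)
= 5604 + 4565 - 2436 - 1575 + 490 + 231 - 30 - 7
= 6842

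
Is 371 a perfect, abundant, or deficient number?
deficient

Proper divisors of 371: sum = 1 + 7 + 53 = 61
Since 61 < 371, 371 is deficient.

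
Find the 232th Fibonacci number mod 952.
35

Matrix identity: Q^n = [[F_(n+1), F_n], [F_n, F_(n-1)]] with Q = [[1,1],[1,0]].
n = 232 = 11101000₂. Square-and-multiply, entries mod 952:
Q^1 = [[1,1],[1,0]]
Q^3 = (Q^1)²·Q = [[3,2],[2,1]]
Q^7 = (Q^3)²·Q = [[21,13],[13,8]]
Q^14 = (Q^7)² = [[610,377],[377,233]]
Q^29 = (Q^14)²·Q = [[944,149],[149,795]]
Q^58 = (Q^29)² = [[369,167],[167,202]]
Q^116 = (Q^58)² = [[306,157],[157,149]]
Q^232 = (Q^116)² = [[237,35],[35,202]]
F_232 mod 952 = Q^232[0][1] = 35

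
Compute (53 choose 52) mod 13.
1

Using Lucas' theorem:
Write n=53 and k=52 in base 13:
n in base 13: [4, 1]
k in base 13: [4, 0]
C(53,52) mod 13 = ∏ C(n_i, k_i) mod 13
Digit binomials (mod 13): C(4,4) = 1; C(1,0) = 1
Product: 1 × 1 = 1 ≡ 1 (mod 13)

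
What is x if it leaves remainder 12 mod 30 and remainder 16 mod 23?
522

Using Chinese Remainder Theorem:
M = 30 × 23 = 690
M1 = 23, M2 = 30
y1 = 23^(-1) mod 30 = 17
y2 = 30^(-1) mod 23 = 10
x = (12×23×17 + 16×30×10) mod 690 = 522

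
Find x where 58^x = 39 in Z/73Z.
35

Baby-step giant-step with step n = ⌈√73⌉ = 9.
Baby steps 58^j mod 73 (j:value) for j=0..8: 0:1, 1:58, 2:6, 3:56, 4:36, 5:44, 6:70, 7:45, 8:55.
Giant-step multiplier: 58^(-9) ≡ 58^(72-9) = 58^63 ≡ 63 (mod 73).
Giant steps γ_i = 39·63^i mod 73: γ_0=39, γ_1=48, γ_2=31, γ_3=55 (in table at j=8).
x = i·n + j = 3·9 + 8 = 35.
Check: 58^35 ≡ 39 (mod 73).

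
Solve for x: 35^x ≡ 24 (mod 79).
13

Baby-step giant-step with step n = ⌈√79⌉ = 9.
Baby steps 35^j mod 79 (j:value) for j=0..8: 0:1, 1:35, 2:40, 3:57, 4:20, 5:68, 6:10, 7:34, 8:5.
Giant-step multiplier: 35^(-9) ≡ 35^(78-9) = 35^69 ≡ 14 (mod 79).
Giant steps γ_i = 24·14^i mod 79: γ_0=24, γ_1=20 (in table at j=4).
x = i·n + j = 1·9 + 4 = 13.
Check: 35^13 ≡ 24 (mod 79).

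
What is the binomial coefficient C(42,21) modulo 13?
0

Using Lucas' theorem:
Write n=42 and k=21 in base 13:
n in base 13: [3, 3]
k in base 13: [1, 8]
C(42,21) mod 13 = ∏ C(n_i, k_i) mod 13
Digit binomials (mod 13): C(3,1) = 3; C(3,8) = 0 (k_i > n_i)
Product: 3 × 0 = 0 ≡ 0 (mod 13)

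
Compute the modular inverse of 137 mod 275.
273

gcd(137, 275) = 1, so the inverse exists.
Extended Euclidean algorithm on (275, 137):
275 = 2 × 137 + 1  ⟹  1 = (1)·275 + (-2)·137
So (-2)·137 ≡ 1 (mod 275), i.e. 137^(-1) ≡ -2 ≡ 273 (mod 275).
Check: 137 × 273 = 37401 ≡ 1 (mod 275)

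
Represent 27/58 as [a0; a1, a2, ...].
[0; 2, 6, 1, 3]

Euclidean algorithm steps:
27 = 0 × 58 + 27
58 = 2 × 27 + 4
27 = 6 × 4 + 3
4 = 1 × 3 + 1
3 = 3 × 1 + 0
Continued fraction: [0; 2, 6, 1, 3]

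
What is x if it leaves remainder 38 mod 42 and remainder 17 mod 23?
500

Using Chinese Remainder Theorem:
M = 42 × 23 = 966
M1 = 23, M2 = 42
y1 = 23^(-1) mod 42 = 11
y2 = 42^(-1) mod 23 = 17
x = (38×23×11 + 17×42×17) mod 966 = 500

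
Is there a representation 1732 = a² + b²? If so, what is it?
24² + 34² (a=24, b=34)

Factorization: 1732 = 2^2 × 433
By Fermat: n is sum of two squares iff every prime p ≡ 3 (mod 4) appears to even power.
All primes ≡ 3 (mod 4) appear to even power.
Search a = 0, 1, 2, … for 1732 - a² a perfect square: first hit at a = 24: 1732 - 576 = 1156 = 34².
1732 = 24² + 34² = 576 + 1156 ✓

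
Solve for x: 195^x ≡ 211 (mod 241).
90

Baby-step giant-step with step n = ⌈√241⌉ = 16.
Baby steps 195^j mod 241 (j:value) for j=0..15: 0:1, 1:195, 2:188, 3:28, 4:158, 5:203, 6:61, 7:86, 8:141, 9:21, 10:239, 11:92, 12:106, 13:185, 14:166, 15:76.
Giant-step multiplier: 195^(-16) ≡ 195^(240-16) = 195^224 ≡ 160 (mod 241).
Giant steps γ_i = 211·160^i mod 241: γ_0=211, γ_1=20, γ_2=67, γ_3=116, γ_4=3, γ_5=239 (in table at j=10).
x = i·n + j = 5·16 + 10 = 90.
Check: 195^90 ≡ 211 (mod 241).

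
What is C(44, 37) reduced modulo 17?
1

Using Lucas' theorem:
Write n=44 and k=37 in base 17:
n in base 17: [2, 10]
k in base 17: [2, 3]
C(44,37) mod 17 = ∏ C(n_i, k_i) mod 17
Digit binomials (mod 17): C(2,2) = 1; C(10,3) = 120 ≡ 1
Product: 1 × 1 = 1 ≡ 1 (mod 17)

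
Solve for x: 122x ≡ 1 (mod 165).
23

gcd(122, 165) = 1, so the inverse exists.
Extended Euclidean algorithm on (165, 122):
165 = 1 × 122 + 43  ⟹  43 = (1)·165 + (-1)·122
122 = 2 × 43 + 36  ⟹  36 = (-2)·165 + (3)·122
43 = 1 × 36 + 7  ⟹  7 = (3)·165 + (-4)·122
36 = 5 × 7 + 1  ⟹  1 = (-17)·165 + (23)·122
So (23)·122 ≡ 1 (mod 165), i.e. 122^(-1) ≡ 23 (mod 165).
Check: 122 × 23 = 2806 ≡ 1 (mod 165)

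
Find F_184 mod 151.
70

Matrix identity: Q^n = [[F_(n+1), F_n], [F_n, F_(n-1)]] with Q = [[1,1],[1,0]].
n = 184 = 10111000₂. Square-and-multiply, entries mod 151:
Q^1 = [[1,1],[1,0]]
Q^2 = (Q^1)² = [[2,1],[1,1]]
Q^5 = (Q^2)²·Q = [[8,5],[5,3]]
Q^11 = (Q^5)²·Q = [[144,89],[89,55]]
Q^23 = (Q^11)²·Q = [[11,118],[118,44]]
Q^46 = (Q^23)² = [[2,148],[148,5]]
Q^92 = (Q^46)² = [[13,130],[130,34]]
Q^184 = (Q^92)² = [[6,70],[70,87]]
F_184 mod 151 = Q^184[0][1] = 70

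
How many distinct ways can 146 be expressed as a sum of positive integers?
27517052599

p(n) counts ways to write n as a sum of positive integers (order ignored).
Euler's pentagonal recurrence: p(k) = p(k-1) + p(k-2) - p(k-5) - p(k-7) + p(k-12) + p(k-15) - ... (offsets j(3j∓1)/2, signs ++--, p(0)=1, p(<0)=0).
DP table for k = 0..145: p(0)=1, p(1)=1, p(2)=2, p(3)=3, p(4)=5, p(5)=7, p(6)=11, p(7)=15, p(8)=22, p(9)=30, p(10)=42, p(11)=56, p(12)=77, p(13)=101, p(14)=135, p(15)=176, p(16)=231, p(17)=297, p(18)=385, p(19)=490, p(20)=627, p(21)=792, p(22)=1002, p(23)=1255, p(24)=1575, p(25)=1958, p(26)=2436, p(27)=3010, p(28)=3718, p(29)=4565, p(30)=5604, p(31)=6842, p(32)=8349, p(33)=10143, p(34)=12310, p(35)=14883, p(36)=17977, p(37)=21637, p(38)=26015, p(39)=31185, p(40)=37338, p(41)=44583, p(42)=53174, p(43)=63261, p(44)=75175, p(45)=89134, p(46)=105558, p(47)=124754, p(48)=147273, p(49)=173525, p(50)=204226, p(51)=239943, p(52)=281589, p(53)=329931, p(54)=386155, p(55)=451276, p(56)=526823, p(57)=614154, p(58)=715220, p(59)=831820, p(60)=966467, p(61)=1121505, p(62)=1300156, p(63)=1505499, p(64)=1741630, p(65)=2012558, p(66)=2323520, p(67)=2679689, p(68)=3087735, p(69)=3554345, p(70)=4087968, p(71)=4697205, p(72)=5392783, p(73)=6185689, p(74)=7089500, p(75)=8118264, p(76)=9289091, p(77)=10619863, p(78)=12132164, p(79)=13848650, p(80)=15796476, p(81)=18004327, p(82)=20506255, p(83)=23338469, p(84)=26543660, p(85)=30167357, p(86)=34262962, p(87)=38887673, p(88)=44108109, p(89)=49995925, p(90)=56634173, p(91)=64112359, p(92)=72533807, p(93)=82010177, p(94)=92669720, p(95)=104651419, p(96)=118114304, p(97)=133230930, p(98)=150198136, p(99)=169229875, p(100)=190569292, p(101)=214481126, p(102)=241265379, p(103)=271248950, p(104)=304801365, p(105)=342325709, p(106)=384276336, p(107)=431149389, p(108)=483502844, p(109)=541946240, p(110)=607163746, p(111)=679903203, p(112)=761002156, p(113)=851376628, p(114)=952050665, p(115)=1064144451, p(116)=1188908248, p(117)=1327710076, p(118)=1482074143, p(119)=1653668665, p(120)=1844349560, p(121)=2056148051, p(122)=2291320912, p(123)=2552338241, p(124)=2841940500, p(125)=3163127352, p(126)=3519222692, p(127)=3913864295, p(128)=4351078600, p(129)=4835271870, p(130)=5371315400, p(131)=5964539504, p(132)=6620830889, p(133)=7346629512, p(134)=8149040695, p(135)=9035836076, p(136)=10015581680, p(137)=11097645016, p(138)=12292341831, p(139)=13610949895, p(140)=15065878135, p(141)=16670689208, p(142)=18440293320, p(143)=20390982757, p(144)=22540654445, p(145)=24908858009.
Final step: p(146) = p(145) + p(144) - p(141) - p(139) + p(134) + p(131) - p(124) - p(120) + p(111) + p(106) - p(95) - p(89) + p(76) + p(69) - p(54) - p(46) + p(29) + p(20) - p(1)
= 24908858009 + 22540654445 - 16670689208 - 13610949895 + 8149040695 + 5964539504 - 2841940500 - 1844349560 + 679903203 + 384276336 - 104651419 - 49995925 + 9289091 + 3554345 - 386155 - 105558 + 4565 + 627 - 1
= 27517052599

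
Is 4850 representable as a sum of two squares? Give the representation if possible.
19² + 67² (a=19, b=67)

Factorization: 4850 = 2 × 5^2 × 97
By Fermat: n is sum of two squares iff every prime p ≡ 3 (mod 4) appears to even power.
All primes ≡ 3 (mod 4) appear to even power.
Search a = 0, 1, 2, … for 4850 - a² a perfect square: first hit at a = 19: 4850 - 361 = 4489 = 67².
4850 = 19² + 67² = 361 + 4489 ✓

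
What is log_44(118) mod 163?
16

Baby-step giant-step with step n = ⌈√163⌉ = 13.
Baby steps 44^j mod 163 (j:value) for j=0..12: 0:1, 1:44, 2:143, 3:98, 4:74, 5:159, 6:150, 7:80, 8:97, 9:30, 10:16, 11:52, 12:6.
Giant-step multiplier: 44^(-13) ≡ 44^(162-13) = 44^149 ≡ 92 (mod 163).
Giant steps γ_i = 118·92^i mod 163: γ_0=118, γ_1=98 (in table at j=3).
x = i·n + j = 1·13 + 3 = 16.
Check: 44^16 ≡ 118 (mod 163).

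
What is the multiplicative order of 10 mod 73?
8

73 is prime, so ord(10) divides φ(73) = 72.
Divisors of 72: 1, 2, 3, 4, 6, 8, 9, 12, 18, 24, 36, 72.
Repeated squaring: 10^1 ≡ 10, 10^2 ≡ 27, 10^4 ≡ 72, 10^8 ≡ 1, 10^16 ≡ 1, 10^32 ≡ 1, 10^64 ≡ 1 (mod 73).
Test 10^d mod 73 for each divisor d in increasing order:
10^1 ≡ 10
10^2 ≡ 27
10^3 = 10^2·10^1 ≡ 51
10^4 ≡ 72
10^6 = 10^4·10^2 ≡ 46
10^8 ≡ 1  ← first divisor giving 1
The order is 8.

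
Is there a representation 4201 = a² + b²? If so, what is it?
40² + 51² (a=40, b=51)

Factorization: 4201 = 4201
By Fermat: n is sum of two squares iff every prime p ≡ 3 (mod 4) appears to even power.
All primes ≡ 3 (mod 4) appear to even power.
Search a = 0, 1, 2, … for 4201 - a² a perfect square: first hit at a = 40: 4201 - 1600 = 2601 = 51².
4201 = 40² + 51² = 1600 + 2601 ✓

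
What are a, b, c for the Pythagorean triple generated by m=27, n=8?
(665, 432, 793)

Euclid's formula: a = m² - n², b = 2mn, c = m² + n²
m = 27, n = 8
a = 27² - 8² = 729 - 64 = 665
b = 2 × 27 × 8 = 432
c = 27² + 8² = 729 + 64 = 793
Verification: 665² + 432² = 442225 + 186624 = 628849 = 793² ✓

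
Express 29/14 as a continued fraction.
[2; 14]

Euclidean algorithm steps:
29 = 2 × 14 + 1
14 = 14 × 1 + 0
Continued fraction: [2; 14]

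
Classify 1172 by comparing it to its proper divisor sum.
deficient

Proper divisors of 1172: sum = 1 + 2 + 4 + 293 + 586 = 886
Since 886 < 1172, 1172 is deficient.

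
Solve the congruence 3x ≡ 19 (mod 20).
x ≡ 13 (mod 20)

gcd(3, 20) = 1, which divides 19, so solutions exist.
Find 3^(-1) mod 20 by the extended Euclidean algorithm:
20 = 6 × 3 + 2  ⟹  2 = (1)·20 + (-6)·3
3 = 1 × 2 + 1  ⟹  1 = (-1)·20 + (7)·3
So (7)·3 ≡ 1 (mod 20), i.e. 3^(-1) ≡ 7 (mod 20).
x ≡ 7 × 19 = 133 ≡ 13 (mod 20).
Check: 3 × 13 = 39 ≡ 19 (mod 20).
Unique solution: x ≡ 13 (mod 20)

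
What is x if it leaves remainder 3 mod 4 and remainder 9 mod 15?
39

Using Chinese Remainder Theorem:
M = 4 × 15 = 60
M1 = 15, M2 = 4
y1 = 15^(-1) mod 4 = 3
y2 = 4^(-1) mod 15 = 4
x = (3×15×3 + 9×4×4) mod 60 = 39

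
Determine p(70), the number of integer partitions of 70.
4087968

p(n) counts ways to write n as a sum of positive integers (order ignored).
Euler's pentagonal recurrence: p(k) = p(k-1) + p(k-2) - p(k-5) - p(k-7) + p(k-12) + p(k-15) - ... (offsets j(3j∓1)/2, signs ++--, p(0)=1, p(<0)=0).
DP table for k = 0..69: p(0)=1, p(1)=1, p(2)=2, p(3)=3, p(4)=5, p(5)=7, p(6)=11, p(7)=15, p(8)=22, p(9)=30, p(10)=42, p(11)=56, p(12)=77, p(13)=101, p(14)=135, p(15)=176, p(16)=231, p(17)=297, p(18)=385, p(19)=490, p(20)=627, p(21)=792, p(22)=1002, p(23)=1255, p(24)=1575, p(25)=1958, p(26)=2436, p(27)=3010, p(28)=3718, p(29)=4565, p(30)=5604, p(31)=6842, p(32)=8349, p(33)=10143, p(34)=12310, p(35)=14883, p(36)=17977, p(37)=21637, p(38)=26015, p(39)=31185, p(40)=37338, p(41)=44583, p(42)=53174, p(43)=63261, p(44)=75175, p(45)=89134, p(46)=105558, p(47)=124754, p(48)=147273, p(49)=173525, p(50)=204226, p(51)=239943, p(52)=281589, p(53)=329931, p(54)=386155, p(55)=451276, p(56)=526823, p(57)=614154, p(58)=715220, p(59)=831820, p(60)=966467, p(61)=1121505, p(62)=1300156, p(63)=1505499, p(64)=1741630, p(65)=2012558, p(66)=2323520, p(67)=2679689, p(68)=3087735, p(69)=3554345.
Final step: p(70) = p(69) + p(68) - p(65) - p(63) + p(58) + p(55) - p(48) - p(44) + p(35) + p(30) - p(19) - p(13) + p(0)
= 3554345 + 3087735 - 2012558 - 1505499 + 715220 + 451276 - 147273 - 75175 + 14883 + 5604 - 490 - 101 + 1
= 4087968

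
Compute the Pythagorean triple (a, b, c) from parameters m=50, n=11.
(2379, 1100, 2621)

Euclid's formula: a = m² - n², b = 2mn, c = m² + n²
m = 50, n = 11
a = 50² - 11² = 2500 - 121 = 2379
b = 2 × 50 × 11 = 1100
c = 50² + 11² = 2500 + 121 = 2621
Verification: 2379² + 1100² = 5659641 + 1210000 = 6869641 = 2621² ✓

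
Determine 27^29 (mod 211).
146

Repeated squaring. Binary of 29 = 11101.
27^1 ≡ 27 (mod 211); 27^2 ≡ 96 (mod 211); 27^4 ≡ 143 (mod 211); 27^8 ≡ 193 (mod 211); 27^16 ≡ 113 (mod 211)
27^29 = 27^1 × 27^4 × 27^8 × 27^16 ≡ 146 (mod 211)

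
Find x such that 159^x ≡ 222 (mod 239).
99

Baby-step giant-step with step n = ⌈√239⌉ = 16.
Baby steps 159^j mod 239 (j:value) for j=0..15: 0:1, 1:159, 2:186, 3:177, 4:180, 5:179, 6:20, 7:73, 8:135, 9:194, 10:15, 11:234, 12:161, 13:26, 14:71, 15:56.
Giant-step multiplier: 159^(-16) ≡ 159^(238-16) = 159^222 ≡ 192 (mod 239).
Giant steps γ_i = 222·192^i mod 239: γ_0=222, γ_1=82, γ_2=209, γ_3=215, γ_4=172, γ_5=42, γ_6=177 (in table at j=3).
x = i·n + j = 6·16 + 3 = 99.
Check: 159^99 ≡ 222 (mod 239).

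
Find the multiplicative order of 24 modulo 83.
82

83 is prime, so ord(24) divides φ(83) = 82.
Divisors of 82: 1, 2, 41, 82.
Repeated squaring: 24^1 ≡ 24, 24^2 ≡ 78, 24^4 ≡ 25, 24^8 ≡ 44, 24^16 ≡ 27, 24^32 ≡ 65, 24^64 ≡ 75 (mod 83).
Test 24^d mod 83 for each divisor d in increasing order:
24^1 ≡ 24
24^2 ≡ 78
24^41 = 24^32·24^8·24^1 ≡ 82
24^82 = 24^64·24^16·24^2 ≡ 1  ← first divisor giving 1
The order is 82.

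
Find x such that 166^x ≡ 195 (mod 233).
156

Baby-step giant-step with step n = ⌈√233⌉ = 16.
Baby steps 166^j mod 233 (j:value) for j=0..15: 0:1, 1:166, 2:62, 3:40, 4:116, 5:150, 6:202, 7:213, 8:175, 9:158, 10:132, 11:10, 12:29, 13:154, 14:167, 15:228.
Giant-step multiplier: 166^(-16) ≡ 166^(232-16) = 166^216 ≡ 16 (mod 233).
Giant steps γ_i = 195·16^i mod 233: γ_0=195, γ_1=91, γ_2=58, γ_3=229, γ_4=169, γ_5=141, γ_6=159, γ_7=214, γ_8=162, γ_9=29 (in table at j=12).
x = i·n + j = 9·16 + 12 = 156.
Check: 166^156 ≡ 195 (mod 233).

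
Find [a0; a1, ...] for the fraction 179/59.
[3; 29, 2]

Euclidean algorithm steps:
179 = 3 × 59 + 2
59 = 29 × 2 + 1
2 = 2 × 1 + 0
Continued fraction: [3; 29, 2]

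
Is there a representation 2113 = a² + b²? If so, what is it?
32² + 33² (a=32, b=33)

Factorization: 2113 = 2113
By Fermat: n is sum of two squares iff every prime p ≡ 3 (mod 4) appears to even power.
All primes ≡ 3 (mod 4) appear to even power.
Search a = 0, 1, 2, … for 2113 - a² a perfect square: first hit at a = 32: 2113 - 1024 = 1089 = 33².
2113 = 32² + 33² = 1024 + 1089 ✓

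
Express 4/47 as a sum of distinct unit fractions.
1/12 + 1/564

Greedy algorithm:
4/47: ceiling(47/4) = 12, use 1/12
1/564: ceiling(564/1) = 564, use 1/564
Result: 4/47 = 1/12 + 1/564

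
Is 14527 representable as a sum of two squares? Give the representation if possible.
Not possible

Factorization: 14527 = 73 × 199
By Fermat: n is sum of two squares iff every prime p ≡ 3 (mod 4) appears to even power.
Prime(s) ≡ 3 (mod 4) with odd exponent: [(199, 1)]
Therefore 14527 cannot be expressed as a² + b².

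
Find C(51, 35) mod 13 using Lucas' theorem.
10

Using Lucas' theorem:
Write n=51 and k=35 in base 13:
n in base 13: [3, 12]
k in base 13: [2, 9]
C(51,35) mod 13 = ∏ C(n_i, k_i) mod 13
Digit binomials (mod 13): C(3,2) = 3; C(12,9) = 220 ≡ 12
Product: 3 × 12 = 36 ≡ 10 (mod 13)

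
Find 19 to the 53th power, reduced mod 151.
64

Repeated squaring. Binary of 53 = 110101.
19^1 ≡ 19 (mod 151); 19^2 ≡ 59 (mod 151); 19^4 ≡ 8 (mod 151); 19^8 ≡ 64 (mod 151); 19^16 ≡ 19 (mod 151); 19^32 ≡ 59 (mod 151)
19^53 = 19^1 × 19^4 × 19^16 × 19^32 ≡ 64 (mod 151)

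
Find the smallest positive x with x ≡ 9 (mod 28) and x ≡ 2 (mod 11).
233

Using Chinese Remainder Theorem:
M = 28 × 11 = 308
M1 = 11, M2 = 28
y1 = 11^(-1) mod 28 = 23
y2 = 28^(-1) mod 11 = 2
x = (9×11×23 + 2×28×2) mod 308 = 233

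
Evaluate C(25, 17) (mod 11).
0

Using Lucas' theorem:
Write n=25 and k=17 in base 11:
n in base 11: [2, 3]
k in base 11: [1, 6]
C(25,17) mod 11 = ∏ C(n_i, k_i) mod 11
Digit binomials (mod 11): C(2,1) = 2; C(3,6) = 0 (k_i > n_i)
Product: 2 × 0 = 0 ≡ 0 (mod 11)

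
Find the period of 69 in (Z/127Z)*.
63

127 is prime, so ord(69) divides φ(127) = 126.
Divisors of 126: 1, 2, 3, 6, 7, 9, 14, 18, 21, 42, 63, 126.
Repeated squaring: 69^1 ≡ 69, 69^2 ≡ 62, 69^4 ≡ 34, 69^8 ≡ 13, 69^16 ≡ 42, 69^32 ≡ 113, 69^64 ≡ 69 (mod 127).
Test 69^d mod 127 for each divisor d in increasing order:
69^1 ≡ 69
69^2 ≡ 62
69^3 = 69^2·69^1 ≡ 87
69^6 = 69^4·69^2 ≡ 76
69^7 = 69^4·69^2·69^1 ≡ 37
69^9 = 69^8·69^1 ≡ 8
69^14 = 69^8·69^4·69^2 ≡ 99
69^18 = 69^16·69^2 ≡ 64
69^21 = 69^16·69^4·69^1 ≡ 107
69^42 = 69^32·69^8·69^2 ≡ 19
69^63 = 69^32·69^16·69^8·69^4·69^2·69^1 ≡ 1  ← first divisor giving 1
The order is 63.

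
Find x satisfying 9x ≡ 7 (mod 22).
x ≡ 13 (mod 22)

gcd(9, 22) = 1, which divides 7, so solutions exist.
Find 9^(-1) mod 22 by the extended Euclidean algorithm:
22 = 2 × 9 + 4  ⟹  4 = (1)·22 + (-2)·9
9 = 2 × 4 + 1  ⟹  1 = (-2)·22 + (5)·9
So (5)·9 ≡ 1 (mod 22), i.e. 9^(-1) ≡ 5 (mod 22).
x ≡ 5 × 7 = 35 ≡ 13 (mod 22).
Check: 9 × 13 = 117 ≡ 7 (mod 22).
Unique solution: x ≡ 13 (mod 22)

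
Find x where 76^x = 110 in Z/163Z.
63

Baby-step giant-step with step n = ⌈√163⌉ = 13.
Baby steps 76^j mod 163 (j:value) for j=0..12: 0:1, 1:76, 2:71, 3:17, 4:151, 5:66, 6:126, 7:122, 8:144, 9:23, 10:118, 11:3, 12:65.
Giant-step multiplier: 76^(-13) ≡ 76^(162-13) = 76^149 ≡ 75 (mod 163).
Giant steps γ_i = 110·75^i mod 163: γ_0=110, γ_1=100, γ_2=2, γ_3=150, γ_4=3 (in table at j=11).
x = i·n + j = 4·13 + 11 = 63.
Check: 76^63 ≡ 110 (mod 163).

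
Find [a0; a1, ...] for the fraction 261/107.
[2; 2, 3, 1, 1, 1, 1, 2]

Euclidean algorithm steps:
261 = 2 × 107 + 47
107 = 2 × 47 + 13
47 = 3 × 13 + 8
13 = 1 × 8 + 5
8 = 1 × 5 + 3
5 = 1 × 3 + 2
3 = 1 × 2 + 1
2 = 2 × 1 + 0
Continued fraction: [2; 2, 3, 1, 1, 1, 1, 2]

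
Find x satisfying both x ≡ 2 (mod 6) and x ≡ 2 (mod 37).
2

Using Chinese Remainder Theorem:
M = 6 × 37 = 222
M1 = 37, M2 = 6
y1 = 37^(-1) mod 6 = 1
y2 = 6^(-1) mod 37 = 31
x = (2×37×1 + 2×6×31) mod 222 = 2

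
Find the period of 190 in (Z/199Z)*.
198

199 is prime, so ord(190) divides φ(199) = 198.
Divisors of 198: 1, 2, 3, 6, 9, 11, 18, 22, 33, 66, 99, 198.
Repeated squaring: 190^1 ≡ 190, 190^2 ≡ 81, 190^4 ≡ 193, 190^8 ≡ 36, 190^16 ≡ 102, 190^32 ≡ 56, 190^64 ≡ 151, 190^128 ≡ 115 (mod 199).
Test 190^d mod 199 for each divisor d in increasing order:
190^1 ≡ 190
190^2 ≡ 81
190^3 = 190^2·190^1 ≡ 67
190^6 = 190^4·190^2 ≡ 111
190^9 = 190^8·190^1 ≡ 74
190^11 = 190^8·190^2·190^1 ≡ 24
190^18 = 190^16·190^2 ≡ 103
190^22 = 190^16·190^4·190^2 ≡ 178
190^33 = 190^32·190^1 ≡ 93
190^66 = 190^64·190^2 ≡ 92
190^99 = 190^64·190^32·190^2·190^1 ≡ 198
190^198 = 190^128·190^64·190^4·190^2 ≡ 1  ← first divisor giving 1
The order is 198.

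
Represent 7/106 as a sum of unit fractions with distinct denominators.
1/16 + 1/283 + 1/239984

Greedy algorithm:
7/106: ceiling(106/7) = 16, use 1/16
3/848: ceiling(848/3) = 283, use 1/283
1/239984: ceiling(239984/1) = 239984, use 1/239984
Result: 7/106 = 1/16 + 1/283 + 1/239984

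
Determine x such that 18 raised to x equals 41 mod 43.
6

Baby-step giant-step with step n = ⌈√43⌉ = 7.
Baby steps 18^j mod 43 (j:value) for j=0..6: 0:1, 1:18, 2:23, 3:27, 4:13, 5:19, 6:41.
h = 41 is already in the table at j=6, so x = 6.
Check: 18^6 ≡ 41 (mod 43).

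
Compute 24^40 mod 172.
124

Repeated squaring. Binary of 40 = 101000.
24^1 ≡ 24 (mod 172); 24^2 ≡ 60 (mod 172); 24^4 ≡ 160 (mod 172); 24^8 ≡ 144 (mod 172); 24^16 ≡ 96 (mod 172); 24^32 ≡ 100 (mod 172)
24^40 = 24^8 × 24^32 ≡ 124 (mod 172)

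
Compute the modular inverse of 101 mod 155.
66

gcd(101, 155) = 1, so the inverse exists.
Extended Euclidean algorithm on (155, 101):
155 = 1 × 101 + 54  ⟹  54 = (1)·155 + (-1)·101
101 = 1 × 54 + 47  ⟹  47 = (-1)·155 + (2)·101
54 = 1 × 47 + 7  ⟹  7 = (2)·155 + (-3)·101
47 = 6 × 7 + 5  ⟹  5 = (-13)·155 + (20)·101
7 = 1 × 5 + 2  ⟹  2 = (15)·155 + (-23)·101
5 = 2 × 2 + 1  ⟹  1 = (-43)·155 + (66)·101
So (66)·101 ≡ 1 (mod 155), i.e. 101^(-1) ≡ 66 (mod 155).
Check: 101 × 66 = 6666 ≡ 1 (mod 155)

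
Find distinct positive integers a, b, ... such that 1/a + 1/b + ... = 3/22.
1/8 + 1/88

Greedy algorithm:
3/22: ceiling(22/3) = 8, use 1/8
1/88: ceiling(88/1) = 88, use 1/88
Result: 3/22 = 1/8 + 1/88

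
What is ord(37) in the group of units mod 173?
86

173 is prime, so ord(37) divides φ(173) = 172.
Divisors of 172: 1, 2, 4, 43, 86, 172.
Repeated squaring: 37^1 ≡ 37, 37^2 ≡ 158, 37^4 ≡ 52, 37^8 ≡ 109, 37^16 ≡ 117, 37^32 ≡ 22, 37^64 ≡ 138, 37^128 ≡ 14 (mod 173).
Test 37^d mod 173 for each divisor d in increasing order:
37^1 ≡ 37
37^2 ≡ 158
37^4 ≡ 52
37^43 = 37^32·37^8·37^2·37^1 ≡ 172
37^86 = 37^64·37^16·37^4·37^2 ≡ 1  ← first divisor giving 1
The order is 86.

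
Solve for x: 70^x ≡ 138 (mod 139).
69

Baby-step giant-step with step n = ⌈√139⌉ = 12.
Baby steps 70^j mod 139 (j:value) for j=0..11: 0:1, 1:70, 2:35, 3:87, 4:113, 5:126, 6:63, 7:101, 8:120, 9:60, 10:30, 11:15.
Giant-step multiplier: 70^(-12) ≡ 70^(138-12) = 70^126 ≡ 65 (mod 139).
Giant steps γ_i = 138·65^i mod 139: γ_0=138, γ_1=74, γ_2=84, γ_3=39, γ_4=33, γ_5=60 (in table at j=9).
x = i·n + j = 5·12 + 9 = 69.
Check: 70^69 ≡ 138 (mod 139).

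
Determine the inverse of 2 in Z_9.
5

gcd(2, 9) = 1, so the inverse exists.
Extended Euclidean algorithm on (9, 2):
9 = 4 × 2 + 1  ⟹  1 = (1)·9 + (-4)·2
So (-4)·2 ≡ 1 (mod 9), i.e. 2^(-1) ≡ -4 ≡ 5 (mod 9).
Check: 2 × 5 = 10 ≡ 1 (mod 9)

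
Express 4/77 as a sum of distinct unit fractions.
1/20 + 1/514 + 1/395780

Greedy algorithm:
4/77: ceiling(77/4) = 20, use 1/20
3/1540: ceiling(1540/3) = 514, use 1/514
1/395780: ceiling(395780/1) = 395780, use 1/395780
Result: 4/77 = 1/20 + 1/514 + 1/395780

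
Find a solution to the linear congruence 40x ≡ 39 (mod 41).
x ≡ 2 (mod 41)

gcd(40, 41) = 1, which divides 39, so solutions exist.
Find 40^(-1) mod 41 by the extended Euclidean algorithm:
41 = 1 × 40 + 1  ⟹  1 = (1)·41 + (-1)·40
So (-1)·40 ≡ 1 (mod 41), i.e. 40^(-1) ≡ -1 ≡ 40 (mod 41).
x ≡ 40 × 39 = 1560 ≡ 2 (mod 41).
Check: 40 × 2 = 80 ≡ 39 (mod 41).
Unique solution: x ≡ 2 (mod 41)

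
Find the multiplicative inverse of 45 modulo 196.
61

gcd(45, 196) = 1, so the inverse exists.
Extended Euclidean algorithm on (196, 45):
196 = 4 × 45 + 16  ⟹  16 = (1)·196 + (-4)·45
45 = 2 × 16 + 13  ⟹  13 = (-2)·196 + (9)·45
16 = 1 × 13 + 3  ⟹  3 = (3)·196 + (-13)·45
13 = 4 × 3 + 1  ⟹  1 = (-14)·196 + (61)·45
So (61)·45 ≡ 1 (mod 196), i.e. 45^(-1) ≡ 61 (mod 196).
Check: 45 × 61 = 2745 ≡ 1 (mod 196)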